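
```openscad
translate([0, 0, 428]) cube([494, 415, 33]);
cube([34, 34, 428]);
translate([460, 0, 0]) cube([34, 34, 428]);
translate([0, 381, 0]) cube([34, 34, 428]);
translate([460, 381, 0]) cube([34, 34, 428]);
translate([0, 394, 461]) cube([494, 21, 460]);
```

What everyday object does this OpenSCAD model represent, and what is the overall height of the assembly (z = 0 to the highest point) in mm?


A chair. The overall height is 921 mm.

A slab on four corner posts with a tall panel at the back — a chair. The seat slab sits at z = 428 with thickness 33, and the 460 mm backrest starts at the seat top, so the overall height is 428 + 33 + 460 = 921 mm.


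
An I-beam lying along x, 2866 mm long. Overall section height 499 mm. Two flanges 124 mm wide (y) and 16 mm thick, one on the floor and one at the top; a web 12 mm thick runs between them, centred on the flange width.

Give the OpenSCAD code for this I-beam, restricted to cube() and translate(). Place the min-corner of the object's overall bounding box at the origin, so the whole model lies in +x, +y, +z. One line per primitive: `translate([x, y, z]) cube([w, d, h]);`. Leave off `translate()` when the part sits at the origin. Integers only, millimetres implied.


cube([2866, 124, 16]);
translate([0, 56, 16]) cube([2866, 12, 467]);
translate([0, 0, 483]) cube([2866, 124, 16]);


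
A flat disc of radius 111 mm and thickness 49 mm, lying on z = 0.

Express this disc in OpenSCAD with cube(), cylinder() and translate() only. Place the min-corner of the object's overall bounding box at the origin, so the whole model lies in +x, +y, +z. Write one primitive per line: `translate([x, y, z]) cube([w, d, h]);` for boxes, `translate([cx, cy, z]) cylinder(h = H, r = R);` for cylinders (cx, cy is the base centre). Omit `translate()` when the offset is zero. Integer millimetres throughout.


translate([111, 111, 0]) cylinder(h = 49, r = 111);


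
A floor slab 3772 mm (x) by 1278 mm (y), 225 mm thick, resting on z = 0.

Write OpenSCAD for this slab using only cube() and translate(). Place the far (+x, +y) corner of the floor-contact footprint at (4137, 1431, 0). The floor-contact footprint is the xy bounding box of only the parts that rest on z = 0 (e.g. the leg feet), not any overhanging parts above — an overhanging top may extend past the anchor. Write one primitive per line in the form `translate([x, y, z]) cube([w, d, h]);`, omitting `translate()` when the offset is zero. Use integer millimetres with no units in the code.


translate([365, 153, 0]) cube([3772, 1278, 225]);


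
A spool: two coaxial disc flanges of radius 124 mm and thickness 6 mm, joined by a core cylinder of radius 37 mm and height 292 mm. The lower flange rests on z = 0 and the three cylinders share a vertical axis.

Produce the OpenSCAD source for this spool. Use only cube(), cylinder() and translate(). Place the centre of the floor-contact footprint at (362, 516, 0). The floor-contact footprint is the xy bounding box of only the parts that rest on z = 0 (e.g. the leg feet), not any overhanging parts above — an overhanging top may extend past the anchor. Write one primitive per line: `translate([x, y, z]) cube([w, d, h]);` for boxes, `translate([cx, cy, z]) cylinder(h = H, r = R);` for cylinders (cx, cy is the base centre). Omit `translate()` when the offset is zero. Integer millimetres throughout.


translate([362, 516, 0]) cylinder(h = 6, r = 124);
translate([362, 516, 6]) cylinder(h = 292, r = 37);
translate([362, 516, 298]) cylinder(h = 6, r = 124);


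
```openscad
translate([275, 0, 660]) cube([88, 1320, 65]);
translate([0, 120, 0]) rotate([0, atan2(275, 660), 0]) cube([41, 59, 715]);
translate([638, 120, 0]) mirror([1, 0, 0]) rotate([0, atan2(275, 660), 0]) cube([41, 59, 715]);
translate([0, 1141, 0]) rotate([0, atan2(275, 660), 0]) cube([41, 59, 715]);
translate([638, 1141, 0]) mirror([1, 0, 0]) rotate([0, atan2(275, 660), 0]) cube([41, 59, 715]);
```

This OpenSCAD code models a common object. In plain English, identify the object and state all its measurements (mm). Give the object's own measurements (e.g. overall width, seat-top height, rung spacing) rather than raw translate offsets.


A sawhorse. A 88×1320×65 mm beam (x, y, z) sits on two A-frame leg pairs. Each pair is two raked legs of 41×59 mm section (59 mm along y) splaying symmetrically in x. Each leg rises 660 mm vertically over 275 mm of horizontal reach and is 715 mm long along its own axis. Every leg's outer bottom edge rests on the floor and its outer top edge meets a bottom edge of the beam — the left legs (tilting toward +x) meet the beam's −x bottom edge, the right legs (their mirror images, tilting toward −x) meet its +x bottom edge — so the leg tops tuck under the beam, the beam's underside is 660 mm above the floor, and the feet are 638 mm apart outside-to-outside with the beam centred between them. The two leg pairs are set in 120 mm from either end of the beam.


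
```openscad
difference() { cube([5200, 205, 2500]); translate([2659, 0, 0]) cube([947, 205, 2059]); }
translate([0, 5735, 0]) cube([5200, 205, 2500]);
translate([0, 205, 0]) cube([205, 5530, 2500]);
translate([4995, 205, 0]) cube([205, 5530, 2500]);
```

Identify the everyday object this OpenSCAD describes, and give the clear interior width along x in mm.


A single room. The interior width is 4790 mm.

Four walls enclosing a rectangle with a door in the front wall — a room. Outside width 5200 minus two 205 mm walls gives 4790 mm.


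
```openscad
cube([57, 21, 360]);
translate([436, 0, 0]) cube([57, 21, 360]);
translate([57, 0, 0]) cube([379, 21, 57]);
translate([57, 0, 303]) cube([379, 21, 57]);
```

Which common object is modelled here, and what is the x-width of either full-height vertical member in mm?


A picture frame. The border width is 57 mm.

Four thin pieces enclosing a rectangular opening — a picture frame. The two full-height stiles are 360 mm tall; the top rail sits at z = 303 and is 57 mm tall, so the border above the opening is 360 − 303 = 57 mm, matching the stile x-width.


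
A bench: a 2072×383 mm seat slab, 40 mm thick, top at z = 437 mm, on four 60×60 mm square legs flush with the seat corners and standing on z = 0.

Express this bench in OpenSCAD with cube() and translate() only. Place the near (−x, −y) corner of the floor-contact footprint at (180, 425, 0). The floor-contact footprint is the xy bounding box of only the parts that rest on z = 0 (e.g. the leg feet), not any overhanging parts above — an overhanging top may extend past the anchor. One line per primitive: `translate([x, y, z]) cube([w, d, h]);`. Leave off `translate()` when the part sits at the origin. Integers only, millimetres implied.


translate([180, 425, 397]) cube([2072, 383, 40]);
translate([180, 425, 0]) cube([60, 60, 397]);
translate([180, 748, 0]) cube([60, 60, 397]);
translate([2192, 425, 0]) cube([60, 60, 397]);
translate([2192, 748, 0]) cube([60, 60, 397]);


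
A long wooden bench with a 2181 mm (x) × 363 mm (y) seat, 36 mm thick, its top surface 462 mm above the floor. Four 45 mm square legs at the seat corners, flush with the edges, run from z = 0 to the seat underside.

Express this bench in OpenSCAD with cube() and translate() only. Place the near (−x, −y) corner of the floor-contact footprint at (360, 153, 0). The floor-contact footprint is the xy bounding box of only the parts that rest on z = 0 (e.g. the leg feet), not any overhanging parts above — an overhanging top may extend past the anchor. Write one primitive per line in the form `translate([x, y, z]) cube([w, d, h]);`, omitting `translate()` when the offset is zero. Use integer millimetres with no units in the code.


// leg_h = 462 − 36 = 426
translate([360, 153, 426]) cube([2181, 363, 36]);
translate([360, 153, 0]) cube([45, 45, 426]);
translate([360, 471, 0]) cube([45, 45, 426]);
translate([2496, 153, 0]) cube([45, 45, 426]);
translate([2496, 471, 0]) cube([45, 45, 426]);


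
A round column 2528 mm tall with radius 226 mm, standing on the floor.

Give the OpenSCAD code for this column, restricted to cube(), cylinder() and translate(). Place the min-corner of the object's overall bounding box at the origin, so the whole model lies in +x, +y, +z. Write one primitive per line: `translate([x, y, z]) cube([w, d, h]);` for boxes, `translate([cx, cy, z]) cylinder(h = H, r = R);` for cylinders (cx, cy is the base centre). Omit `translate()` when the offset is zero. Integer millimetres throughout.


translate([226, 226, 0]) cylinder(h = 2528, r = 226);


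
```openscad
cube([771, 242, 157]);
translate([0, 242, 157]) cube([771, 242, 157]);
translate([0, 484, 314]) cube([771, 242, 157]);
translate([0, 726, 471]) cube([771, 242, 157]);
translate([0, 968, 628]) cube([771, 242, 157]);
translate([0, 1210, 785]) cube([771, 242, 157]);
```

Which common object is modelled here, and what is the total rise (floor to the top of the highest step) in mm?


A staircase. The total rise is 942 mm.

6 identical blocks, each offset up and back from the previous — a staircase. Each step is 157 mm tall and there are 6 of them, so the total rise is 6 × 157 = 942 mm.


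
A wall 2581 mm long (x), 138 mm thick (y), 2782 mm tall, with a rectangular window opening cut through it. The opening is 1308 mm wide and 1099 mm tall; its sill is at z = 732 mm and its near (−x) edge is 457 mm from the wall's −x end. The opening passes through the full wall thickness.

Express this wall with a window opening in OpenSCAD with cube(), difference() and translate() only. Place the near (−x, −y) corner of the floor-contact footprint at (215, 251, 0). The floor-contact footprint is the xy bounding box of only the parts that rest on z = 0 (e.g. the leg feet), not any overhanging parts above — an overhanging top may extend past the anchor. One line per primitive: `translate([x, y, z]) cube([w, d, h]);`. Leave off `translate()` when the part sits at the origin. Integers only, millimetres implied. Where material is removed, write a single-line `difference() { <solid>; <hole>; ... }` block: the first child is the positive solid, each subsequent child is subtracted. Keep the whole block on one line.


difference() { translate([215, 251, 0]) cube([2581, 138, 2782]); translate([672, 251, 732]) cube([1308, 138, 1099]); }


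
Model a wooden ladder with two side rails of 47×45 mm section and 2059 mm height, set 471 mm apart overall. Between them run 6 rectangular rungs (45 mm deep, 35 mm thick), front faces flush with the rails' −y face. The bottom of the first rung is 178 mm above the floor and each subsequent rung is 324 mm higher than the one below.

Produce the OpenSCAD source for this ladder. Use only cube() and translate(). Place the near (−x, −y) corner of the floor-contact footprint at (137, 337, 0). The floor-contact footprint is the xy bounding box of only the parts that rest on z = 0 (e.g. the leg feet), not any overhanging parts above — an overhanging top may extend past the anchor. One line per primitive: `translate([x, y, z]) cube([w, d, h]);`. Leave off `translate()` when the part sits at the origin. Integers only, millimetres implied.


// rung span = 471 - 2*47 = 377
// rung[k] z = 178 + k*324
translate([137, 337, 0]) cube([47, 45, 2059]);
translate([561, 337, 0]) cube([47, 45, 2059]);
translate([184, 337, 178]) cube([377, 45, 35]);
translate([184, 337, 502]) cube([377, 45, 35]);
translate([184, 337, 826]) cube([377, 45, 35]);
translate([184, 337, 1150]) cube([377, 45, 35]);
translate([184, 337, 1474]) cube([377, 45, 35]);
translate([184, 337, 1798]) cube([377, 45, 35]);


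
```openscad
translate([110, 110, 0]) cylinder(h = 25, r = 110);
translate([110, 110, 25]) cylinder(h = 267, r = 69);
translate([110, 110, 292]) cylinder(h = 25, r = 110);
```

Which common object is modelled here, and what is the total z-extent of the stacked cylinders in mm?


A spool. The overall height is 317 mm.

Three coaxial cylinders, large–small–large — a spool. Two 25 mm flanges and a 267 mm core give 25 + 267 + 25 = 317 mm.


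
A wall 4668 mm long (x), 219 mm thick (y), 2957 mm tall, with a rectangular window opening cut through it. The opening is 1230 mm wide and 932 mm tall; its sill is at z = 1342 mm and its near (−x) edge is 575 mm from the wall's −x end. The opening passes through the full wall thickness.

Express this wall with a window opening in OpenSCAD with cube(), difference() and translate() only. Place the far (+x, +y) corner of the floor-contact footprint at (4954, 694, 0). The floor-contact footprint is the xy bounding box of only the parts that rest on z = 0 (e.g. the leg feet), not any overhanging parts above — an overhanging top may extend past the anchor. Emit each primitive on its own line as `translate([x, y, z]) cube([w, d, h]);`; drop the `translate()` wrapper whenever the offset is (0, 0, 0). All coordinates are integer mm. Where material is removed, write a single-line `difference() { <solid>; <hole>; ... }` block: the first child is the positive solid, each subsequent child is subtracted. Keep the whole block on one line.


difference() { translate([286, 475, 0]) cube([4668, 219, 2957]); translate([861, 475, 1342]) cube([1230, 219, 932]); }


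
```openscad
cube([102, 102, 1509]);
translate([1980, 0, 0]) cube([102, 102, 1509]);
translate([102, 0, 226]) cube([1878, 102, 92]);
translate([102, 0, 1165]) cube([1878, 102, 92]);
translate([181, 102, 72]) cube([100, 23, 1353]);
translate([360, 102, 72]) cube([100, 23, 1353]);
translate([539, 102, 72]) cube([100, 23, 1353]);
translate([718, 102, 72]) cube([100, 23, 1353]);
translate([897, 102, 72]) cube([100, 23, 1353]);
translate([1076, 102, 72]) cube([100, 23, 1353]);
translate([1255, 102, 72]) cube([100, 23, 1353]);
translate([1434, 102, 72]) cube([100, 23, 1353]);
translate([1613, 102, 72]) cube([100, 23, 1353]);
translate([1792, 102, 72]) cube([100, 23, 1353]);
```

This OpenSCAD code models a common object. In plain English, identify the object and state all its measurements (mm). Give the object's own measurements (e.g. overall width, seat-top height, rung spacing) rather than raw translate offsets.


A fence section. Two 102×102 mm posts, 1509 mm tall, stand on the floor with a clear span of 1878 mm between their inner faces. Two horizontal rails of 102×92 mm section span the gap between the posts with their undersides at z = 226 mm and z = 1165 mm, flush with the posts' −y face. 10 pickets, each 100 mm wide, 23 mm thick and 1353 mm tall, are fixed to the +y face of the rails with their bottoms at z = 72 mm, spaced across the span with a 79 mm gap after the −x post and between neighbouring pickets, with 88 mm left before the +x post.


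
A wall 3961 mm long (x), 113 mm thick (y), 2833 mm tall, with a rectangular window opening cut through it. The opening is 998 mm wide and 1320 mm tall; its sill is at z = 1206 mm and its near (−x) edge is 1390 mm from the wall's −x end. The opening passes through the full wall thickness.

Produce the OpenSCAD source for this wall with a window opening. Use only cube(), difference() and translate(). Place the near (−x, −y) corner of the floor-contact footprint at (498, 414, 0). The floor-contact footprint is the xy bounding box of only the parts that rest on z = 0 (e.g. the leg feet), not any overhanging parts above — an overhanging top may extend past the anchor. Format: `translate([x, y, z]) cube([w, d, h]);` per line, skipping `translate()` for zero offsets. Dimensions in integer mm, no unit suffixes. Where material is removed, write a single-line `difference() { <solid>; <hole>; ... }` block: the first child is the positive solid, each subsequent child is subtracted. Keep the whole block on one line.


difference() { translate([498, 414, 0]) cube([3961, 113, 2833]); translate([1888, 414, 1206]) cube([998, 113, 1320]); }


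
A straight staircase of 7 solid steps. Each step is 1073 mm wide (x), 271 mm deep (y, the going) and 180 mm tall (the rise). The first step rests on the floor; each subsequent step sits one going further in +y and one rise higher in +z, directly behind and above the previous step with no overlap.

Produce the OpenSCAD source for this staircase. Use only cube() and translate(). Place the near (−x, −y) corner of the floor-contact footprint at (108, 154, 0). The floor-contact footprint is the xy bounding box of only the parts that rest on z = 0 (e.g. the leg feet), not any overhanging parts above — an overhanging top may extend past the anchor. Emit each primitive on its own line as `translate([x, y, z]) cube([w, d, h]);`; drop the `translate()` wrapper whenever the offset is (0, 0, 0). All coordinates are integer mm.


translate([108, 154, 0]) cube([1073, 271, 180]);
translate([108, 425, 180]) cube([1073, 271, 180]);
translate([108, 696, 360]) cube([1073, 271, 180]);
translate([108, 967, 540]) cube([1073, 271, 180]);
translate([108, 1238, 720]) cube([1073, 271, 180]);
translate([108, 1509, 900]) cube([1073, 271, 180]);
translate([108, 1780, 1080]) cube([1073, 271, 180]);


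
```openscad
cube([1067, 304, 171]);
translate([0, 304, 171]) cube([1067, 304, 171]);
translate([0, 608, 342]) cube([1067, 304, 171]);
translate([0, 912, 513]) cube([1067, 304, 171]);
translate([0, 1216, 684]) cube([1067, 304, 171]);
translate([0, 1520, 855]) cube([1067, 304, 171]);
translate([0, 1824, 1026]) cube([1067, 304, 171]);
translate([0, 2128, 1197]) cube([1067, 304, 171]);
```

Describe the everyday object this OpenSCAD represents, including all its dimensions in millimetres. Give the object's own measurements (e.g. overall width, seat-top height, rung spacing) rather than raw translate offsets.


A straight staircase of 8 solid steps. Each step is 1067 mm wide (x), 304 mm deep (y, the going) and 171 mm tall (the rise). The first step rests on the floor; each subsequent step sits one going further in +y and one rise higher in +z, directly behind and above the previous step with no overlap.


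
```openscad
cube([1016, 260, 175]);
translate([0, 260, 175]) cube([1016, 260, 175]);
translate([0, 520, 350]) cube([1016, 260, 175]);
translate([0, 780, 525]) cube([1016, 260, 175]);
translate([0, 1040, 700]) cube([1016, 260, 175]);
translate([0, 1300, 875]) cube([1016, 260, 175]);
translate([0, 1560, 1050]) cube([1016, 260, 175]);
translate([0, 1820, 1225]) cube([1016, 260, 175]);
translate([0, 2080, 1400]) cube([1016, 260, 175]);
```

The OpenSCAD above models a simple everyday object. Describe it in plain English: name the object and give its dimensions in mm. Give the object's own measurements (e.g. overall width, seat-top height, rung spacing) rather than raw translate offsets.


A straight staircase of 9 solid steps. Each step is 1016 mm wide (x), 260 mm deep (y, the going) and 175 mm tall (the rise). The first step rests on the floor; each subsequent step sits one going further in +y and one rise higher in +z, directly behind and above the previous step with no overlap.


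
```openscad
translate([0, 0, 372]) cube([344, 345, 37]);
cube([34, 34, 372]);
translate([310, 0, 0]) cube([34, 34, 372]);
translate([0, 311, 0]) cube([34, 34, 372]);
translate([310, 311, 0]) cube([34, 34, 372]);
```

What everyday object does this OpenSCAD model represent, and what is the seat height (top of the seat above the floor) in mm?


A stool. The seat height is 409 mm.

A 344×345×37 slab at z = 372 on four corner posts — a stool. The seat top is 372 + 37 = 409 mm.


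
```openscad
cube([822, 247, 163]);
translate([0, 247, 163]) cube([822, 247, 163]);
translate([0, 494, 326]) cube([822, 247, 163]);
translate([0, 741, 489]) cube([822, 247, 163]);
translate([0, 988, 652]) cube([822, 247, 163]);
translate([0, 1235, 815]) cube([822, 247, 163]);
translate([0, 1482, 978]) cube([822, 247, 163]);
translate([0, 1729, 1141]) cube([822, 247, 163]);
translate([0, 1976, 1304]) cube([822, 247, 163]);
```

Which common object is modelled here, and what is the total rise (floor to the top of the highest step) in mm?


A staircase. The total rise is 1467 mm.

9 identical blocks, each offset up and back from the previous — a staircase. Each step is 163 mm tall and there are 9 of them, so the total rise is 9 × 163 = 1467 mm.


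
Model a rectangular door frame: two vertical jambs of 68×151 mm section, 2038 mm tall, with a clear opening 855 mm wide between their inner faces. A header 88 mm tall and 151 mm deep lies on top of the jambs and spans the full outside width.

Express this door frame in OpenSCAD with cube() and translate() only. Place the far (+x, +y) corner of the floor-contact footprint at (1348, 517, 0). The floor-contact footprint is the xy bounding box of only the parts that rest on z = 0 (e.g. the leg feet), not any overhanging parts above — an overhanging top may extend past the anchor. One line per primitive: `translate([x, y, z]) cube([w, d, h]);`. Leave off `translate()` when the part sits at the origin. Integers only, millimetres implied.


translate([357, 366, 0]) cube([68, 151, 2038]);
translate([1280, 366, 0]) cube([68, 151, 2038]);
translate([357, 366, 2038]) cube([991, 151, 88]);


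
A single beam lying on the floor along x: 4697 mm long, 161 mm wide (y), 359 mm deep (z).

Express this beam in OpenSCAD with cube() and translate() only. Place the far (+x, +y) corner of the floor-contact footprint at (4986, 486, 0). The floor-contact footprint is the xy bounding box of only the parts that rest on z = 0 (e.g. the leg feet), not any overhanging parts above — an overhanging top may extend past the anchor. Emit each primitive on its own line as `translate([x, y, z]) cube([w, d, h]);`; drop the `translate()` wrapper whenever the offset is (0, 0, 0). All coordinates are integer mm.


translate([289, 325, 0]) cube([4697, 161, 359]);


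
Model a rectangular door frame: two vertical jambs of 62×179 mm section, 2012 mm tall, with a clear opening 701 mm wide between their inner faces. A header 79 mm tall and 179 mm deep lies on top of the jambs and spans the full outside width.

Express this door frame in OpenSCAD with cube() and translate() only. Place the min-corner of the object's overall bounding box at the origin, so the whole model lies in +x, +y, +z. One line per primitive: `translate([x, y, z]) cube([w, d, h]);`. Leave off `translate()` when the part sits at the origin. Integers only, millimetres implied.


cube([62, 179, 2012]);
translate([763, 0, 0]) cube([62, 179, 2012]);
translate([0, 0, 2012]) cube([825, 179, 79]);


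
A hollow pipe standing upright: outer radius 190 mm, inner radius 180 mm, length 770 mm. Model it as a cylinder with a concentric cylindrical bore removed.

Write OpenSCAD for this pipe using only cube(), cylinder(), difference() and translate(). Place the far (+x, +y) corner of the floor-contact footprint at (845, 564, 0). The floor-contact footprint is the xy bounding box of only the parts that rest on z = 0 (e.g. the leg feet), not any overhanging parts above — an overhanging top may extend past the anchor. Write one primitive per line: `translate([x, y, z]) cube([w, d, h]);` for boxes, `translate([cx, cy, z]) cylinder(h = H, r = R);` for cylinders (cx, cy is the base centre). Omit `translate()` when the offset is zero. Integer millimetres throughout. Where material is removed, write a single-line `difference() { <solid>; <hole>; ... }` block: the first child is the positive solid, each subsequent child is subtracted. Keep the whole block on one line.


difference() { translate([655, 374, 0]) cylinder(h = 770, r = 190); translate([655, 374, 0]) cylinder(h = 770, r = 180); }


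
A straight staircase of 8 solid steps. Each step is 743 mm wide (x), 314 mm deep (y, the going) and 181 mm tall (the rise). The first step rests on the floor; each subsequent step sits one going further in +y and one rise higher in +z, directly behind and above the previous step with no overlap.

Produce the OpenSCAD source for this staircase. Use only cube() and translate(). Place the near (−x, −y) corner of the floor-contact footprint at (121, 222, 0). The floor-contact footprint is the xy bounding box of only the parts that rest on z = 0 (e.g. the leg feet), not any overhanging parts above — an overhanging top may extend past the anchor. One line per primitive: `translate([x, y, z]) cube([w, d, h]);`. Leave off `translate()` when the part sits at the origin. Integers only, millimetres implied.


translate([121, 222, 0]) cube([743, 314, 181]);
translate([121, 536, 181]) cube([743, 314, 181]);
translate([121, 850, 362]) cube([743, 314, 181]);
translate([121, 1164, 543]) cube([743, 314, 181]);
translate([121, 1478, 724]) cube([743, 314, 181]);
translate([121, 1792, 905]) cube([743, 314, 181]);
translate([121, 2106, 1086]) cube([743, 314, 181]);
translate([121, 2420, 1267]) cube([743, 314, 181]);


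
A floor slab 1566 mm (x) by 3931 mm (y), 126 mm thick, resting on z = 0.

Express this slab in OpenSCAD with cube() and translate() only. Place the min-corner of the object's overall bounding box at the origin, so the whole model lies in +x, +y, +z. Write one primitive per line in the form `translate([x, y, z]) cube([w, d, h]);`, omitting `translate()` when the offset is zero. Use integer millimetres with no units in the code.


cube([1566, 3931, 126]);


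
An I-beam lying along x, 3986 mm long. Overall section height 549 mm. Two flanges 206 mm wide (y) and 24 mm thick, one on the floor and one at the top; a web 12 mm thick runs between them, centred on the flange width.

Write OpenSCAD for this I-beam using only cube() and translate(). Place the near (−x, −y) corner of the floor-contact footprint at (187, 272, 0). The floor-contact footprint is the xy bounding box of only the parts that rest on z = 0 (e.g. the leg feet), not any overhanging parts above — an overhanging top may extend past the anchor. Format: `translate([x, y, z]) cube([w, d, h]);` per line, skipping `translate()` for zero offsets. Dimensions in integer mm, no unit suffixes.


translate([187, 272, 0]) cube([3986, 206, 24]);
translate([187, 369, 24]) cube([3986, 12, 501]);
translate([187, 272, 525]) cube([3986, 206, 24]);


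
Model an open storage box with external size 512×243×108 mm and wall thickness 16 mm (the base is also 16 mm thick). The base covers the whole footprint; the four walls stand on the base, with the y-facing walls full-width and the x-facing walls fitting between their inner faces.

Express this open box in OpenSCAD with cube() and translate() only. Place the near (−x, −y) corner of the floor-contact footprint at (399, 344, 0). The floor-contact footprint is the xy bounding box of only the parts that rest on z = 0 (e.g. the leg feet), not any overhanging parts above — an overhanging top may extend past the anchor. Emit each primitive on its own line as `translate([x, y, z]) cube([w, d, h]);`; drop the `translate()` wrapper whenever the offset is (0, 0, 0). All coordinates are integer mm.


translate([399, 344, 0]) cube([512, 243, 16]);
translate([399, 344, 16]) cube([512, 16, 92]);
translate([399, 571, 16]) cube([512, 16, 92]);
translate([399, 360, 16]) cube([16, 211, 92]);
translate([895, 360, 16]) cube([16, 211, 92]);


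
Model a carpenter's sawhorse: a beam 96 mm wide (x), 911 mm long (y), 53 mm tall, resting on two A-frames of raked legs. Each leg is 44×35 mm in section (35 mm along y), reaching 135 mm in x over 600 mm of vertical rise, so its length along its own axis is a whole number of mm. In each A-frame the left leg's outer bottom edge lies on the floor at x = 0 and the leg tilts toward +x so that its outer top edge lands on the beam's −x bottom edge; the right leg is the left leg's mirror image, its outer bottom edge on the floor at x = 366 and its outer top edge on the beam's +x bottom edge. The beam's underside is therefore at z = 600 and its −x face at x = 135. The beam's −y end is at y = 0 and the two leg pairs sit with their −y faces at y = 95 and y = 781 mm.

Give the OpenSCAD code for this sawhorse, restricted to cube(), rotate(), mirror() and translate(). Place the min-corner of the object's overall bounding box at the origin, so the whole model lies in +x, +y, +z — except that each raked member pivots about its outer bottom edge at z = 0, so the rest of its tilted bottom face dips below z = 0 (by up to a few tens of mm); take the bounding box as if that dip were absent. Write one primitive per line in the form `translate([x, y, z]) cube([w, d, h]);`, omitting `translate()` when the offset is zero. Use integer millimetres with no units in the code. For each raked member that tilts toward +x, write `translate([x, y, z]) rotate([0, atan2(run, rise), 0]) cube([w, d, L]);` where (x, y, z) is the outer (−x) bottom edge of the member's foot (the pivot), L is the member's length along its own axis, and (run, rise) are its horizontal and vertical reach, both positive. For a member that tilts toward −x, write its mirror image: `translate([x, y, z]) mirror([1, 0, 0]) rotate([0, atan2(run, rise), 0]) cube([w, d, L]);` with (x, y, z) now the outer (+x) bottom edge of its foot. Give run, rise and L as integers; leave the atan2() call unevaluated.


// leg length = √(135² + 600²) = 615
// right-leg outer foot x = 2·135 + 96 = 366
// beam min-corner = (135, 0, 600)
translate([135, 0, 600]) cube([96, 911, 53]);
translate([0, 95, 0]) rotate([0, atan2(135, 600), 0]) cube([44, 35, 615]);
translate([366, 95, 0]) mirror([1, 0, 0]) rotate([0, atan2(135, 600), 0]) cube([44, 35, 615]);
translate([0, 781, 0]) rotate([0, atan2(135, 600), 0]) cube([44, 35, 615]);
translate([366, 781, 0]) mirror([1, 0, 0]) rotate([0, atan2(135, 600), 0]) cube([44, 35, 615]);


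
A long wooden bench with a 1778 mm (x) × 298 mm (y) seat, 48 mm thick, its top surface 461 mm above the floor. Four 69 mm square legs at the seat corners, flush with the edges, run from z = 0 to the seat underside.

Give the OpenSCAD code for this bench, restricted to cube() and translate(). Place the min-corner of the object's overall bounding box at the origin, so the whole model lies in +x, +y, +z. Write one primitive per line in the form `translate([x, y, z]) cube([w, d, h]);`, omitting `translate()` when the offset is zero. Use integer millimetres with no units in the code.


// leg_h = 461 − 48 = 413
translate([0, 0, 413]) cube([1778, 298, 48]);
cube([69, 69, 413]);
translate([0, 229, 0]) cube([69, 69, 413]);
translate([1709, 0, 0]) cube([69, 69, 413]);
translate([1709, 229, 0]) cube([69, 69, 413]);


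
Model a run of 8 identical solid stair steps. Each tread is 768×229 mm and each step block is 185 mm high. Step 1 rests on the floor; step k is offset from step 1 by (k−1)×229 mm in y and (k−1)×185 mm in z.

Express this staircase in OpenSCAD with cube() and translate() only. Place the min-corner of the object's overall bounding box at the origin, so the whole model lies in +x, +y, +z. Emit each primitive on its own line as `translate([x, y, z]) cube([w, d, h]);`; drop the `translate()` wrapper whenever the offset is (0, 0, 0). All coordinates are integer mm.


cube([768, 229, 185]);
translate([0, 229, 185]) cube([768, 229, 185]);
translate([0, 458, 370]) cube([768, 229, 185]);
translate([0, 687, 555]) cube([768, 229, 185]);
translate([0, 916, 740]) cube([768, 229, 185]);
translate([0, 1145, 925]) cube([768, 229, 185]);
translate([0, 1374, 1110]) cube([768, 229, 185]);
translate([0, 1603, 1295]) cube([768, 229, 185]);


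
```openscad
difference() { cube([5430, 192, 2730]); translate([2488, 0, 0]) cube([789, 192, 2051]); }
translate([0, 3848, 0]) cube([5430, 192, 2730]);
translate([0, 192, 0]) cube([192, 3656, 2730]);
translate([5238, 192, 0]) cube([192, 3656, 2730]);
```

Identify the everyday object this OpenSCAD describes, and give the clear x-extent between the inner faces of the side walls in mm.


A single room. The interior width is 5046 mm.

Four walls enclosing a rectangle with a door in the front wall — a room. Outside width 5430 minus two 192 mm walls gives 5046 mm.


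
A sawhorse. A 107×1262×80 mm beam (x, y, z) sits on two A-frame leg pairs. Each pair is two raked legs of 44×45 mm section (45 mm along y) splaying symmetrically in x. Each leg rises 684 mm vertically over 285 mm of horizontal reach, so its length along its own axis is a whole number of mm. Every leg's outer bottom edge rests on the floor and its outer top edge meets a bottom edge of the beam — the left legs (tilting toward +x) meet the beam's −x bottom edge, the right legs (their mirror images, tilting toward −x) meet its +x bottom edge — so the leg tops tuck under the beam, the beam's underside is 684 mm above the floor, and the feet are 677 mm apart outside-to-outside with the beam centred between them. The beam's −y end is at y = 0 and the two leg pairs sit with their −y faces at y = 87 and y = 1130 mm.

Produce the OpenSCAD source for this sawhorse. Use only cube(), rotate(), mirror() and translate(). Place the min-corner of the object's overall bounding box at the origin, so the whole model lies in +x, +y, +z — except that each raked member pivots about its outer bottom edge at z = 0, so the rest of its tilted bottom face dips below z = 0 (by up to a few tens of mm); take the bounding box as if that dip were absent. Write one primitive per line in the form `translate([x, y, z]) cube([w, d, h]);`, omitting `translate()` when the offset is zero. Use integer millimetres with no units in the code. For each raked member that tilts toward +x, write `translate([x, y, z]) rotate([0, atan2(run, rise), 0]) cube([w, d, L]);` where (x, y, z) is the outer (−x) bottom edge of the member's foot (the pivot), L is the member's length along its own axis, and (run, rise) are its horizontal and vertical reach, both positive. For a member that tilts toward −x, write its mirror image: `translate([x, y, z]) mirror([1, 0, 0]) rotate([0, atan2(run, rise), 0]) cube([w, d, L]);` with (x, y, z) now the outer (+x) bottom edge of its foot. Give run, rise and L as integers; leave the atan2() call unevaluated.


translate([285, 0, 684]) cube([107, 1262, 80]);
translate([0, 87, 0]) rotate([0, atan2(285, 684), 0]) cube([44, 45, 741]);
translate([677, 87, 0]) mirror([1, 0, 0]) rotate([0, atan2(285, 684), 0]) cube([44, 45, 741]);
translate([0, 1130, 0]) rotate([0, atan2(285, 684), 0]) cube([44, 45, 741]);
translate([677, 1130, 0]) mirror([1, 0, 0]) rotate([0, atan2(285, 684), 0]) cube([44, 45, 741]);


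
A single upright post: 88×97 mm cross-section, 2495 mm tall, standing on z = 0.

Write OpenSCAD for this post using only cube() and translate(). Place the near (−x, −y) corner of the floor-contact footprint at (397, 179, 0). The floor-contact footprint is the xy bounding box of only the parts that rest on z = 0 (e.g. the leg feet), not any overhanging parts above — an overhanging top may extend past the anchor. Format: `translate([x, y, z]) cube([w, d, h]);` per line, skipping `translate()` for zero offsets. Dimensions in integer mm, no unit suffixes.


translate([397, 179, 0]) cube([88, 97, 2495]);


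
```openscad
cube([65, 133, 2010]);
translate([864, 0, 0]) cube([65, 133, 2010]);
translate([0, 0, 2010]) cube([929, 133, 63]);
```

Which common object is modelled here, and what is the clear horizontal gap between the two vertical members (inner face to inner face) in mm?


A door frame. The clear opening width is 799 mm.

Two 2010 mm tall posts with a header on top — a door frame. The left jamb is 65 mm wide at x = 0; the right jamb starts at x = 864. The clear opening is 864 − 65 = 799 mm.


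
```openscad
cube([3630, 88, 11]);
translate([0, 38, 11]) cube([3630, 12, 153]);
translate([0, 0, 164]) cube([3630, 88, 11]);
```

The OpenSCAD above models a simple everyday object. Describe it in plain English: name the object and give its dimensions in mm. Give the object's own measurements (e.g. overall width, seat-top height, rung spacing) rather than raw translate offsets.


An I-beam lying along x, 3630 mm long. Overall section height 175 mm. Two flanges 88 mm wide (y) and 11 mm thick, one on the floor and one at the top; a web 12 mm thick runs between them, centred on the flange width.


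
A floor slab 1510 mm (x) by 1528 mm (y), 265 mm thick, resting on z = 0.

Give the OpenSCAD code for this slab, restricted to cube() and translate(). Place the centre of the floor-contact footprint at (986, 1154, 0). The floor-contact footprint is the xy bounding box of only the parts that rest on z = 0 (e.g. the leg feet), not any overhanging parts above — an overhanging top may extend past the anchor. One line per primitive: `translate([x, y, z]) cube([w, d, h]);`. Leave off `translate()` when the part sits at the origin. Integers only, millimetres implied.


translate([231, 390, 0]) cube([1510, 1528, 265]);


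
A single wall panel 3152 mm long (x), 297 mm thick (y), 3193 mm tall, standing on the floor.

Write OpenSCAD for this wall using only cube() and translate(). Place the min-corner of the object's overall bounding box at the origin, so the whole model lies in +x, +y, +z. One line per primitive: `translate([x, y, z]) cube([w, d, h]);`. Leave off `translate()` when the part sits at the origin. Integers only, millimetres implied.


cube([3152, 297, 3193]);


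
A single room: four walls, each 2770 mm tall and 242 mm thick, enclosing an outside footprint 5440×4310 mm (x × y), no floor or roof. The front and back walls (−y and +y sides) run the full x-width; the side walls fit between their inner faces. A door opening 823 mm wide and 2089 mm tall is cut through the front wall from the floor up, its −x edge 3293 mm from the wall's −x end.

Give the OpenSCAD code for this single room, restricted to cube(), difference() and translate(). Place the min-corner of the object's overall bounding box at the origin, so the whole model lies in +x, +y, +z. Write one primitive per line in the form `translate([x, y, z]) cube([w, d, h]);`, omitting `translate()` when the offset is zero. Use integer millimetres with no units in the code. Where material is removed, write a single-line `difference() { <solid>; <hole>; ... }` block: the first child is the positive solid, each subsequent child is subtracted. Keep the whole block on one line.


difference() { cube([5440, 242, 2770]); translate([3293, 0, 0]) cube([823, 242, 2089]); }
translate([0, 4068, 0]) cube([5440, 242, 2770]);
translate([0, 242, 0]) cube([242, 3826, 2770]);
translate([5198, 242, 0]) cube([242, 3826, 2770]);


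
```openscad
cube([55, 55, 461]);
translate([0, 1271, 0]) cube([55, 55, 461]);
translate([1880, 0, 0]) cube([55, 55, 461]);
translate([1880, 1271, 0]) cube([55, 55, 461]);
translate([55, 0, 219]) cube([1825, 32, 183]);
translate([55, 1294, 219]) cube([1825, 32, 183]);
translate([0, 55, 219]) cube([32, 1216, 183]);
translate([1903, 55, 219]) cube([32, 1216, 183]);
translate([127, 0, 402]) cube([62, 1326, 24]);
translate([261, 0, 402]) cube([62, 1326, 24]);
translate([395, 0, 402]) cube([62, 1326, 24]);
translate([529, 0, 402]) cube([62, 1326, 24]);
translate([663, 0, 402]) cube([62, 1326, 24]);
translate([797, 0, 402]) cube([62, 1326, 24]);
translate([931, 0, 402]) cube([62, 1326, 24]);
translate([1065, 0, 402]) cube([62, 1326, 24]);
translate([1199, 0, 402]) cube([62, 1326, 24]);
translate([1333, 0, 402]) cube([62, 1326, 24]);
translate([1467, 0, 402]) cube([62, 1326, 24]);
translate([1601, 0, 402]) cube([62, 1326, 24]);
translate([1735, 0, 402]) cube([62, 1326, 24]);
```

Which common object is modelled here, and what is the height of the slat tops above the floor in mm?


A bed frame. The slat-top height is 426 mm.

Four posts, four rails, and a row of slats — a bed frame. Slats sit on the rails at z = 219 + 183 = 402; with slat thickness 24, the top is 426 mm.


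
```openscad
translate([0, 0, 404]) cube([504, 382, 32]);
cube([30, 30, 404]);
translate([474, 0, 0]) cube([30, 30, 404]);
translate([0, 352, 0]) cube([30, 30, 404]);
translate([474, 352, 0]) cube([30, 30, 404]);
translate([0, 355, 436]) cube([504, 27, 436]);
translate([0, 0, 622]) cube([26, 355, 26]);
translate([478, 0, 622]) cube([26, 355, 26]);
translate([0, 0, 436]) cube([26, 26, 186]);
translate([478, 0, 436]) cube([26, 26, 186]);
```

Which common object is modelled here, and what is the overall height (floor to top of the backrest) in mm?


A chair. The overall height is 872 mm.

A slab on four corner posts with a tall panel at the back — a chair. The seat slab sits at z = 404 with thickness 32, and the 436 mm backrest starts at the seat top, so the overall height is 404 + 32 + 436 = 872 mm.
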